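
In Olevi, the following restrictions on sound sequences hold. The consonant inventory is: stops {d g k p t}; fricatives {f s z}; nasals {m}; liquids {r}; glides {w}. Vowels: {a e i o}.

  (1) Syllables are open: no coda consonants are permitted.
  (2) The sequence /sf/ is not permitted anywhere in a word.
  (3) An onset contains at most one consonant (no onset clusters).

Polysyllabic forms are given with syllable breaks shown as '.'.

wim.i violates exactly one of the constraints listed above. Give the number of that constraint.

1

wim.i: syllable 1 coda /m/ has 1 consonant (> 0).
This is a violation of constraint 1: "Syllables are open: no coda consonants are permitted."
The remaining constraints (2, 3) are satisfied.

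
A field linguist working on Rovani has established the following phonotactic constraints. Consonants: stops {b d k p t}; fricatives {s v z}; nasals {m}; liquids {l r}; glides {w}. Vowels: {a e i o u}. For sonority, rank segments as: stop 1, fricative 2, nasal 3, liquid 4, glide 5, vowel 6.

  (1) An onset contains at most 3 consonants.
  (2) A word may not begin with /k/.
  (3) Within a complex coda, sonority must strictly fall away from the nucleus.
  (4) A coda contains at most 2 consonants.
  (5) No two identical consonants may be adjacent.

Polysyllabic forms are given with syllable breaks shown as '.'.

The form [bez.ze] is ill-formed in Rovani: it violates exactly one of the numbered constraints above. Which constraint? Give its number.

[bez.ze]: adjacent identical consonants /zz/.
This is a violation of constraint 5: "No two identical consonants may be adjacent."
The remaining constraints (1, 2, 3, 4) are satisfied.

5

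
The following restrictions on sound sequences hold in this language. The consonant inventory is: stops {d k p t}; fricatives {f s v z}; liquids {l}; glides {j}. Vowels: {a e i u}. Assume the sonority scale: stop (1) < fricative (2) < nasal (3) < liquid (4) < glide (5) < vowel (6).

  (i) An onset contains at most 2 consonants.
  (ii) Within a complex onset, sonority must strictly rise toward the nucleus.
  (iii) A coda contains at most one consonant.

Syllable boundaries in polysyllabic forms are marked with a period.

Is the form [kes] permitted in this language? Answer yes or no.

yes

[kes] — σ1 onset /k/, coda /s/ ok → permitted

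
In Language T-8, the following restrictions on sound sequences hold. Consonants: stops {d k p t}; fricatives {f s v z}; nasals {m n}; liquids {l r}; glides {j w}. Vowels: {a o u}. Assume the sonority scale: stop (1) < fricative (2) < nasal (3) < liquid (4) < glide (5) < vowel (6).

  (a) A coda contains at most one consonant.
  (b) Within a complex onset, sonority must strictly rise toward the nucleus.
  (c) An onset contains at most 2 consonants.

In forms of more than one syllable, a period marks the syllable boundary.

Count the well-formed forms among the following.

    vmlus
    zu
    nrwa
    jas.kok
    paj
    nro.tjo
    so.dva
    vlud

vmlus — violates constraint (c): syllable 1 onset /vml/ has 3 consonants (> 2) → ill-formed
zu — σ1 onset /z/, coda /∅/ ok → well-formed
nrwa — violates constraint (c): syllable 1 onset /nrw/ has 3 consonants (> 2) → ill-formed
jas.kok — σ1 onset /j/, coda /s/ ok; σ2 onset /k/, coda /k/ ok → well-formed
paj — σ1 onset /p/, coda /j/ ok → well-formed
nro.tjo — σ1 onset /nr/ (3→4 rises), coda /∅/ ok; σ2 onset /tj/ (1→5 rises), coda /∅/ ok → well-formed
so.dva — σ1 onset /s/, coda /∅/ ok; σ2 onset /dv/ (1→2 rises), coda /∅/ ok → well-formed
vlud — σ1 onset /vl/ (2→4 rises), coda /d/ ok → well-formed
Well-formed: zu, jas.kok, paj, nro.tjo, so.dva, vlud → 6.

6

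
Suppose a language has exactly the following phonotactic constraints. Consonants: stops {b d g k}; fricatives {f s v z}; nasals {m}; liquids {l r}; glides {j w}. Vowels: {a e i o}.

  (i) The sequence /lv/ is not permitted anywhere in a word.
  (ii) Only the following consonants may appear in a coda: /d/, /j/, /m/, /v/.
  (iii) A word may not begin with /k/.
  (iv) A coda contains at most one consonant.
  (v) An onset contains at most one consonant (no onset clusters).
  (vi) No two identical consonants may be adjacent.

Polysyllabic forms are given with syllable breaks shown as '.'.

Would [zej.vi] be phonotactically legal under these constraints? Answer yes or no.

yes

[zej.vi] — σ1 onset /z/, coda /j/ ok; σ2 onset /v/, coda /∅/ ok → phonotactically legal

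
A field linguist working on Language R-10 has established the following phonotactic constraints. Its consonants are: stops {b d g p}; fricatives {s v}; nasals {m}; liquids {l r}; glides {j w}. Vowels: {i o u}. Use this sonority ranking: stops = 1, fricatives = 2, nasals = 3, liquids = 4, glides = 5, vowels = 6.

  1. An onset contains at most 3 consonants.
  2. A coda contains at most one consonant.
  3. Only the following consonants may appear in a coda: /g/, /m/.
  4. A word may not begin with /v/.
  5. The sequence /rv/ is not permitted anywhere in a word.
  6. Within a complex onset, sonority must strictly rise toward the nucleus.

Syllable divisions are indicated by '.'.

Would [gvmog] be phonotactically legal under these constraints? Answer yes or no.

[gvmog] — σ1 onset /gvm/ (1→2→3 rises), coda /g/ ok → phonotactically legal

yes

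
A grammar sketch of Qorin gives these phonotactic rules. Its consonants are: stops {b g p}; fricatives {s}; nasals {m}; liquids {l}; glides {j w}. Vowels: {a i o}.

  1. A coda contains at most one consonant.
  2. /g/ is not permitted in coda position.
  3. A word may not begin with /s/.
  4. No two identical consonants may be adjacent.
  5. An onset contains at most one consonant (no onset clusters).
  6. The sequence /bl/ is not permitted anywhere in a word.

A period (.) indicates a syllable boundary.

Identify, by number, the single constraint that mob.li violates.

mob.li: contains banned sequence /bl/.
This is a violation of constraint 6: "The sequence /bl/ is not permitted anywhere in a word."
The remaining constraints (1, 2, 3, 4, 5) are satisfied.

6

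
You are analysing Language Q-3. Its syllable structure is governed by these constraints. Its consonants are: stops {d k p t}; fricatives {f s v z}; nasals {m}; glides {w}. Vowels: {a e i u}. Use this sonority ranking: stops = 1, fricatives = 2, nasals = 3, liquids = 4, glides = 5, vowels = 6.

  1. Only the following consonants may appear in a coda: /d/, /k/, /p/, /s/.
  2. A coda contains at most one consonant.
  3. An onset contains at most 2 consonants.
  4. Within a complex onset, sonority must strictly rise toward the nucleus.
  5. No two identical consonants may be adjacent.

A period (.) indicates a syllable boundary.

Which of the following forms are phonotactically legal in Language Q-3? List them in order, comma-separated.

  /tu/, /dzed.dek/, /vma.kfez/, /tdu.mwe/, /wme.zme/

/tu/ — σ1 onset /t/, coda /∅/ ok → phonotactically legal
/dzed.dek/ — violates constraint 5: adjacent identical consonants /dd/ → phonotactically illegal
/vma.kfez/ — violates constraint 1: syllable 2 coda contains /z/, which is not a licensed coda consonant → phonotactically illegal
/tdu.mwe/ — violates constraint 4: syllable 1 onset /td/: /t/ (stop, 1) → /d/ (stop, 1) does not rise → phonotactically illegal
/wme.zme/ — violates constraint 4: syllable 1 onset /wm/: /w/ (glide, 5) → /m/ (nasal, 3) does not rise → phonotactically illegal

/tu/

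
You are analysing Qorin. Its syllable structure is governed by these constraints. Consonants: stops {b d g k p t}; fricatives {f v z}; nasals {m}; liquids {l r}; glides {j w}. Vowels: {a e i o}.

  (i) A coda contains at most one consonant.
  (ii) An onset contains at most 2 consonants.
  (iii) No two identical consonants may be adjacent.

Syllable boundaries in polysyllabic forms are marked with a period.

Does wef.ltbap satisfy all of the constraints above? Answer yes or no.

wef.ltbap — violates constraint (ii): syllable 2 onset /ltb/ has 3 consonants (> 2) → phonotactically illegal

no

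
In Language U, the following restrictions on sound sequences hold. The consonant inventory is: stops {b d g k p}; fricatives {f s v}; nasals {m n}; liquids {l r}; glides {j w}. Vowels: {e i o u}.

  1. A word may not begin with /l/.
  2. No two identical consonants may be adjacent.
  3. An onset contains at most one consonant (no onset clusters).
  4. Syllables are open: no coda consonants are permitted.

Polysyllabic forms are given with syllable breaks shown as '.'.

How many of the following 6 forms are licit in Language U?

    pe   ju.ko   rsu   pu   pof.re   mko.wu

pe — σ1 onset /p/, coda /∅/ ok → licit
ju.ko — σ1 onset /j/, coda /∅/ ok; σ2 onset /k/, coda /∅/ ok → licit
rsu — violates constraint 3: syllable 1 onset /rs/ has 2 consonants (> 1) → illicit
pu — σ1 onset /p/, coda /∅/ ok → licit
pof.re — violates constraint 4: syllable 1 coda /f/ has 1 consonant (> 0) → illicit
mko.wu — violates constraint 3: syllable 1 onset /mk/ has 2 consonants (> 1) → illicit
Licit: pe, ju.ko, pu → 3.

3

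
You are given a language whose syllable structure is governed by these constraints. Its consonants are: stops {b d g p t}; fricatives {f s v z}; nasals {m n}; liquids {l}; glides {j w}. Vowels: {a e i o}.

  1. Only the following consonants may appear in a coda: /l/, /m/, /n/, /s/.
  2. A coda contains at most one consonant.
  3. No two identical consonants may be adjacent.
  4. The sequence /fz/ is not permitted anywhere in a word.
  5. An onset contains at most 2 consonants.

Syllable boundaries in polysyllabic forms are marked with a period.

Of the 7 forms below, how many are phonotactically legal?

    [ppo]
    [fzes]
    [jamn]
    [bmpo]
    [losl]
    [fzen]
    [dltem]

[ppo] — violates constraint 3: adjacent identical consonants /pp/ → phonotactically illegal
[fzes] — violates constraint 4: contains banned sequence /fz/ → phonotactically illegal
[jamn] — violates constraint 2: syllable 1 coda /mn/ has 2 consonants (> 1) → phonotactically illegal
[bmpo] — violates constraint 5: syllable 1 onset /bmp/ has 3 consonants (> 2) → phonotactically illegal
[losl] — violates constraint 2: syllable 1 coda /sl/ has 2 consonants (> 1) → phonotactically illegal
[fzen] — violates constraint 4: contains banned sequence /fz/ → phonotactically illegal
[dltem] — violates constraint 5: syllable 1 onset /dlt/ has 3 consonants (> 2) → phonotactically illegal
No form is phonotactically legal → 0.

0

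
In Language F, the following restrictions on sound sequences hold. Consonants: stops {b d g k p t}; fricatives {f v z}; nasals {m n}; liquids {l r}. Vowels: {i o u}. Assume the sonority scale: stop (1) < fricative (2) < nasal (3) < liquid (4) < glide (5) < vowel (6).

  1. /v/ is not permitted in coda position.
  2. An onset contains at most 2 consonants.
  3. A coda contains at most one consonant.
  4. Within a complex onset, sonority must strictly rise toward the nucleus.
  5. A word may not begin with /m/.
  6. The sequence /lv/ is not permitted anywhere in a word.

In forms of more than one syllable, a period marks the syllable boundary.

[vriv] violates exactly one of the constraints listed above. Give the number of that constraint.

1

[vriv]: syllable 1 coda contains /v/.
This is a violation of constraint 1: "/v/ is not permitted in coda position."
The remaining constraints (2, 3, 4, 5, 6) are satisfied.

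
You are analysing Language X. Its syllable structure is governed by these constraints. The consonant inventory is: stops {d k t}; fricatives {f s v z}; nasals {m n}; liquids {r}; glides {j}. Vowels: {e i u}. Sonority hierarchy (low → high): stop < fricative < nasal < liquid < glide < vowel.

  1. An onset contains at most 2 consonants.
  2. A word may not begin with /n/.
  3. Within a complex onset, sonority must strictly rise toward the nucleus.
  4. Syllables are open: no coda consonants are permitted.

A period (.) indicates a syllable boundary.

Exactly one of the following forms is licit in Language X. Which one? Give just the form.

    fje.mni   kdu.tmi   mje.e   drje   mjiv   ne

fje.mni — violates constraint 3: syllable 2 onset /mn/: /m/ (nasal, 3) → /n/ (nasal, 3) does not rise → illicit
kdu.tmi — violates constraint 3: syllable 1 onset /kd/: /k/ (stop, 1) → /d/ (stop, 1) does not rise → illicit
mje.e — σ1 onset /mj/ (3→5 rises), coda /∅/ ok; σ2 onset /∅/, coda /∅/ ok → licit
drje — violates constraint 1: syllable 1 onset /drj/ has 3 consonants (> 2) → illicit
mjiv — violates constraint 4: syllable 1 coda /v/ has 1 consonant (> 0) → illicit
ne — violates constraint 2: word begins with /n/ → illicit

mje.e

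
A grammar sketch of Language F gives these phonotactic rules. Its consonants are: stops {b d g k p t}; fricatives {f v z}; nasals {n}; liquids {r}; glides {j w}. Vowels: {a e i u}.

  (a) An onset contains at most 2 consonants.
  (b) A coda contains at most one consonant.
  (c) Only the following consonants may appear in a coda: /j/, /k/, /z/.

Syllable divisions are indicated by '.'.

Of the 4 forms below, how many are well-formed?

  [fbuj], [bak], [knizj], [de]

3

[fbuj] — σ1 onset /fb/ (2C), coda /j/ ok → well-formed
[bak] — σ1 onset /b/, coda /k/ ok → well-formed
[knizj] — violates constraint (b): syllable 1 coda /zj/ has 2 consonants (> 1) → ill-formed
[de] — σ1 onset /d/, coda /∅/ ok → well-formed
Well-formed: [fbuj], [bak], [de] → 3.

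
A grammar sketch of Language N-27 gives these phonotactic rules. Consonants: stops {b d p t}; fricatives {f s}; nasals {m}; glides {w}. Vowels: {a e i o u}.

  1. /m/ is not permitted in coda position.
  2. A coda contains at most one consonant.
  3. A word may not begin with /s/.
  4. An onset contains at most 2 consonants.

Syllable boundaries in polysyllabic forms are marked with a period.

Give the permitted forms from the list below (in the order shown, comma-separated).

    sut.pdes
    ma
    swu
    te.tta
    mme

ma, te.tta, mme

sut.pdes — violates constraint 3: word begins with /s/ → not permitted
ma — σ1 onset /m/, coda /∅/ ok → permitted
swu — violates constraint 3: word begins with /s/ → not permitted
te.tta — σ1 onset /t/, coda /∅/ ok; σ2 onset /tt/ (2C), coda /∅/ ok → permitted
mme — σ1 onset /mm/ (2C), coda /∅/ ok → permitted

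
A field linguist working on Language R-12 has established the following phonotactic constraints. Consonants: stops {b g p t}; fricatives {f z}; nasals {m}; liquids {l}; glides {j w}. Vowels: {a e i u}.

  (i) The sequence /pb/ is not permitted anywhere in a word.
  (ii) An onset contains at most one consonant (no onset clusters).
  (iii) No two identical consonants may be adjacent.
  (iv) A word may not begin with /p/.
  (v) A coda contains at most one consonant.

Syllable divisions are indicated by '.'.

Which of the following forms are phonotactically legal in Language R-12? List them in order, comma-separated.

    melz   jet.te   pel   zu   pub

melz — violates constraint (v): syllable 1 coda /lz/ has 2 consonants (> 1) → phonotactically illegal
jet.te — violates constraint (iii): adjacent identical consonants /tt/ → phonotactically illegal
pel — violates constraint (iv): word begins with /p/ → phonotactically illegal
zu — σ1 onset /z/, coda /∅/ ok → phonotactically legal
pub — violates constraint (iv): word begins with /p/ → phonotactically illegal

zu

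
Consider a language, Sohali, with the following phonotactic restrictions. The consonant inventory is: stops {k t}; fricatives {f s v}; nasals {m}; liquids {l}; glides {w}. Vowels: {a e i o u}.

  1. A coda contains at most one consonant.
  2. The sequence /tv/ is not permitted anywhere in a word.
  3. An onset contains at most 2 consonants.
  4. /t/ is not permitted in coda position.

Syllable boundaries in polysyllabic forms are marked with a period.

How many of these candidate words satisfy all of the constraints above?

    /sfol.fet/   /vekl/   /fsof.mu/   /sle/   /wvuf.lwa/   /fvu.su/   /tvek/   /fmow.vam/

5

/sfol.fet/ — violates constraint 4: syllable 2 coda contains /t/ → not permitted
/vekl/ — violates constraint 1: syllable 1 coda /kl/ has 2 consonants (> 1) → not permitted
/fsof.mu/ — σ1 onset /fs/ (2C), coda /f/ ok; σ2 onset /m/, coda /∅/ ok → permitted
/sle/ — σ1 onset /sl/ (2C), coda /∅/ ok → permitted
/wvuf.lwa/ — σ1 onset /wv/ (2C), coda /f/ ok; σ2 onset /lw/ (2C), coda /∅/ ok → permitted
/fvu.su/ — σ1 onset /fv/ (2C), coda /∅/ ok; σ2 onset /s/, coda /∅/ ok → permitted
/tvek/ — violates constraint 2: contains banned sequence /tv/ → not permitted
/fmow.vam/ — σ1 onset /fm/ (2C), coda /w/ ok; σ2 onset /v/, coda /m/ ok → permitted
Permitted: /fsof.mu/, /sle/, /wvuf.lwa/, /fvu.su/, /fmow.vam/ → 5.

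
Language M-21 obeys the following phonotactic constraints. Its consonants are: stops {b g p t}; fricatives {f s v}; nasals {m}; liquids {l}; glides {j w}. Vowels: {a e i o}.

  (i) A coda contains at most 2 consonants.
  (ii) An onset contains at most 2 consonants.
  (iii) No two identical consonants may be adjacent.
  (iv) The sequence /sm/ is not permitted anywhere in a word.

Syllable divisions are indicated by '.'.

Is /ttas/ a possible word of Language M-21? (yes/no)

/ttas/ — violates constraint (iii): adjacent identical consonants /tt/ → illicit

no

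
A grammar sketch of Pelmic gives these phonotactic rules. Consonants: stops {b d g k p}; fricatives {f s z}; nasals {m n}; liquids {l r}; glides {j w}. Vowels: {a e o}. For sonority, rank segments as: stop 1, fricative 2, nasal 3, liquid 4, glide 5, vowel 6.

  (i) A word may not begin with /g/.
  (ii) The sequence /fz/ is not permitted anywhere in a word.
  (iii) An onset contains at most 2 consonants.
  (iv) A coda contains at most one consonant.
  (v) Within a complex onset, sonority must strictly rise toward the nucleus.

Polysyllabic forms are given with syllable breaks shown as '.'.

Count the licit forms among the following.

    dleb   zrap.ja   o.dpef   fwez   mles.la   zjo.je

5

dleb — σ1 onset /dl/ (1→4 rises), coda /b/ ok → licit
zrap.ja — σ1 onset /zr/ (2→4 rises), coda /p/ ok; σ2 onset /j/, coda /∅/ ok → licit
o.dpef — violates constraint (v): syllable 2 onset /dp/: /d/ (stop, 1) → /p/ (stop, 1) does not rise → illicit
fwez — σ1 onset /fw/ (2→5 rises), coda /z/ ok → licit
mles.la — σ1 onset /ml/ (3→4 rises), coda /s/ ok; σ2 onset /l/, coda /∅/ ok → licit
zjo.je — σ1 onset /zj/ (2→5 rises), coda /∅/ ok; σ2 onset /j/, coda /∅/ ok → licit
Licit: dleb, zrap.ja, fwez, mles.la, zjo.je → 5.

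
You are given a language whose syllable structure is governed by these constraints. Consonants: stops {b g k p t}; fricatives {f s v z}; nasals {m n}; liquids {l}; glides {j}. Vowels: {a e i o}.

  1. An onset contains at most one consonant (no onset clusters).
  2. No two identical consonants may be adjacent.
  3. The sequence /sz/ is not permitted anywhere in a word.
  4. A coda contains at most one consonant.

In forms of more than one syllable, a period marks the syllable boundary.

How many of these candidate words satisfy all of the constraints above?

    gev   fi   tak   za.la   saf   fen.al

gev — σ1 onset /g/, coda /v/ ok → phonotactically legal
fi — σ1 onset /f/, coda /∅/ ok → phonotactically legal
tak — σ1 onset /t/, coda /k/ ok → phonotactically legal
za.la — σ1 onset /z/, coda /∅/ ok; σ2 onset /l/, coda /∅/ ok → phonotactically legal
saf — σ1 onset /s/, coda /f/ ok → phonotactically legal
fen.al — σ1 onset /f/, coda /n/ ok; σ2 onset /∅/, coda /l/ ok → phonotactically legal
Phonotactically legal: gev, fi, tak, za.la, saf, fen.al → 6.

6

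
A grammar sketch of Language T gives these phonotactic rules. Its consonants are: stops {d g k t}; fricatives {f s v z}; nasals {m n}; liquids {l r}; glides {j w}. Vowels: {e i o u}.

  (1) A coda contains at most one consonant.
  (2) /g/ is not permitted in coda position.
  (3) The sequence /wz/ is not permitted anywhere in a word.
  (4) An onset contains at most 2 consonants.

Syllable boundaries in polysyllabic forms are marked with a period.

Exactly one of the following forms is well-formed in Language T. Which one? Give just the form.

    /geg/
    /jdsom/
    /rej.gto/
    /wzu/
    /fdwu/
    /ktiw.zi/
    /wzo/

/geg/ — violates constraint 2: syllable 1 coda contains /g/ → ill-formed
/jdsom/ — violates constraint 4: syllable 1 onset /jds/ has 3 consonants (> 2) → ill-formed
/rej.gto/ — σ1 onset /r/, coda /j/ ok; σ2 onset /gt/ (2C), coda /∅/ ok → well-formed
/wzu/ — violates constraint 3: contains banned sequence /wz/ → ill-formed
/fdwu/ — violates constraint 4: syllable 1 onset /fdw/ has 3 consonants (> 2) → ill-formed
/ktiw.zi/ — violates constraint 3: contains banned sequence /wz/ → ill-formed
/wzo/ — violates constraint 3: contains banned sequence /wz/ → ill-formed

/rej.gto/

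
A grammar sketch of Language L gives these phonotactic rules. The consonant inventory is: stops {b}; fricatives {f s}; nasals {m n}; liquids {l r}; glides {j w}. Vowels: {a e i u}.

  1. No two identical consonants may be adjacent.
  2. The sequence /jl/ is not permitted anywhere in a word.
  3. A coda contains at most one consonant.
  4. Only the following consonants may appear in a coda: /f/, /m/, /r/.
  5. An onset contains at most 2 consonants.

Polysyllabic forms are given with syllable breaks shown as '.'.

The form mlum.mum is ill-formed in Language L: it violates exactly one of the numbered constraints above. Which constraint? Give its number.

mlum.mum: adjacent identical consonants /mm/.
This is a violation of constraint 1: "No two identical consonants may be adjacent."
The remaining constraints (2, 3, 4, 5) are satisfied.

1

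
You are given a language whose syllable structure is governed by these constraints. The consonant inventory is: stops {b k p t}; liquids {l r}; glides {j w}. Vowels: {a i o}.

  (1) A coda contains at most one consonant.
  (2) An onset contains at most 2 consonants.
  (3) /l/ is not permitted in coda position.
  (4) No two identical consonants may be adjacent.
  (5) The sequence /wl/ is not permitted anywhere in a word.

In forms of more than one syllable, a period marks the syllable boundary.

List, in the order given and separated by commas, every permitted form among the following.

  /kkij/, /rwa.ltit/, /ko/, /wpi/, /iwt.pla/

/kkij/ — violates constraint 4: adjacent identical consonants /kk/ → not permitted
/rwa.ltit/ — σ1 onset /rw/ (2C), coda /∅/ ok; σ2 onset /lt/ (2C), coda /t/ ok → permitted
/ko/ — σ1 onset /k/, coda /∅/ ok → permitted
/wpi/ — σ1 onset /wp/ (2C), coda /∅/ ok → permitted
/iwt.pla/ — violates constraint 1: syllable 1 coda /wt/ has 2 consonants (> 1) → not permitted

/rwa.ltit/, /ko/, /wpi/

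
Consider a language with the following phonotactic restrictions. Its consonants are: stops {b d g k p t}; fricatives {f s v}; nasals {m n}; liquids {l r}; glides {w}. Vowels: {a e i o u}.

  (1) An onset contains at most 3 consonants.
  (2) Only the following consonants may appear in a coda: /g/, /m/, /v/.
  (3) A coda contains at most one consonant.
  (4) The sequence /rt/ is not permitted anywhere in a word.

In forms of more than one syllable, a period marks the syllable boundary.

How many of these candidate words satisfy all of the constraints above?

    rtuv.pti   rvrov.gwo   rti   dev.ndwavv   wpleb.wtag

1

rtuv.pti — violates constraint 4: contains banned sequence /rt/ → not permitted
rvrov.gwo — σ1 onset /rvr/ (3C), coda /v/ ok; σ2 onset /gw/ (2C), coda /∅/ ok → permitted
rti — violates constraint 4: contains banned sequence /rt/ → not permitted
dev.ndwavv — violates constraint 3: syllable 2 coda /vv/ has 2 consonants (> 1) → not permitted
wpleb.wtag — violates constraint 2: syllable 1 coda contains /b/, which is not a licensed coda consonant → not permitted
Permitted: rvrov.gwo → 1.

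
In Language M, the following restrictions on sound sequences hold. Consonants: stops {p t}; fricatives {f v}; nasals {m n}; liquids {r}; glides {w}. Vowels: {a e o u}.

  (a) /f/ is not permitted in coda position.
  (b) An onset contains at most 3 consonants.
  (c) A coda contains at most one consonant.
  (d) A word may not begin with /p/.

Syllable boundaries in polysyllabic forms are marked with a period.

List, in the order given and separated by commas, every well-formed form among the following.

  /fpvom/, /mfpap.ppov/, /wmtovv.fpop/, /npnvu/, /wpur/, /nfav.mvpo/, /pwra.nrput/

/fpvom/ — σ1 onset /fpv/ (3C), coda /m/ ok → well-formed
/mfpap.ppov/ — σ1 onset /mfp/ (3C), coda /p/ ok; σ2 onset /pp/ (2C), coda /v/ ok → well-formed
/wmtovv.fpop/ — violates constraint (c): syllable 1 coda /vv/ has 2 consonants (> 1) → ill-formed
/npnvu/ — violates constraint (b): syllable 1 onset /npnv/ has 4 consonants (> 3) → ill-formed
/wpur/ — σ1 onset /wp/ (2C), coda /r/ ok → well-formed
/nfav.mvpo/ — σ1 onset /nf/ (2C), coda /v/ ok; σ2 onset /mvp/ (3C), coda /∅/ ok → well-formed
/pwra.nrput/ — violates constraint (d): word begins with /p/ → ill-formed

/fpvom/, /mfpap.ppov/, /wpur/, /nfav.mvpo/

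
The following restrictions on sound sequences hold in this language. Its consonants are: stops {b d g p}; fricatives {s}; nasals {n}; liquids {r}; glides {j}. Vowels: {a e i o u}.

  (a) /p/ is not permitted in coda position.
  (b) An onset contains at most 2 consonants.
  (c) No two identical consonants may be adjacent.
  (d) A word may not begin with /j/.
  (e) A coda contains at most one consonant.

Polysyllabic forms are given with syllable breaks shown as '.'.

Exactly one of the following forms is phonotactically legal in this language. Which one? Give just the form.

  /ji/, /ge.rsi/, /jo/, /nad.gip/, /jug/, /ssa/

/ji/ — violates constraint (d): word begins with /j/ → phonotactically illegal
/ge.rsi/ — σ1 onset /g/, coda /∅/ ok; σ2 onset /rs/ (2C), coda /∅/ ok → phonotactically legal
/jo/ — violates constraint (d): word begins with /j/ → phonotactically illegal
/nad.gip/ — violates constraint (a): syllable 2 coda contains /p/ → phonotactically illegal
/jug/ — violates constraint (d): word begins with /j/ → phonotactically illegal
/ssa/ — violates constraint (c): adjacent identical consonants /ss/ → phonotactically illegal

/ge.rsi/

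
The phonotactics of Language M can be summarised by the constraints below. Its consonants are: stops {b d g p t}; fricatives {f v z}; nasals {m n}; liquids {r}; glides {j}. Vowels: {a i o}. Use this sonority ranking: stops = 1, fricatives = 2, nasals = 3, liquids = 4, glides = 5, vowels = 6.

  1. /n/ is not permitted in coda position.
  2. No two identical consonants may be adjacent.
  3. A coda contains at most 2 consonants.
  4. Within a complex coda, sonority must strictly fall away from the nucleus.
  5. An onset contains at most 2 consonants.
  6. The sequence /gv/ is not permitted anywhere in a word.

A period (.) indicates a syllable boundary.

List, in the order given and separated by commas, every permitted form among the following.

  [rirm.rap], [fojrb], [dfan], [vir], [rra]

[rirm.rap], [vir]

[rirm.rap] — σ1 onset /r/, coda /rm/ (4→3 falls) ok; σ2 onset /r/, coda /p/ ok → permitted
[fojrb] — violates constraint 3: syllable 1 coda /jrb/ has 3 consonants (> 2) → not permitted
[dfan] — violates constraint 1: syllable 1 coda contains /n/ → not permitted
[vir] — σ1 onset /v/, coda /r/ ok → permitted
[rra] — violates constraint 2: adjacent identical consonants /rr/ → not permitted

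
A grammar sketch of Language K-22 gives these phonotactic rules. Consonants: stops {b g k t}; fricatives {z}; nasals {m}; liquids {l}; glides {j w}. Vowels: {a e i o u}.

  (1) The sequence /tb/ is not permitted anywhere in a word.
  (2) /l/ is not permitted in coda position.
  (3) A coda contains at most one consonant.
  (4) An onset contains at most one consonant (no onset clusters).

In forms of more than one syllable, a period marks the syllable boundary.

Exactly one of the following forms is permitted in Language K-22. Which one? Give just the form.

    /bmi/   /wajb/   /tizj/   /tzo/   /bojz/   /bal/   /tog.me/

/tog.me/

/bmi/ — violates constraint 4: syllable 1 onset /bm/ has 2 consonants (> 1) → not permitted
/wajb/ — violates constraint 3: syllable 1 coda /jb/ has 2 consonants (> 1) → not permitted
/tizj/ — violates constraint 3: syllable 1 coda /zj/ has 2 consonants (> 1) → not permitted
/tzo/ — violates constraint 4: syllable 1 onset /tz/ has 2 consonants (> 1) → not permitted
/bojz/ — violates constraint 3: syllable 1 coda /jz/ has 2 consonants (> 1) → not permitted
/bal/ — violates constraint 2: syllable 1 coda contains /l/ → not permitted
/tog.me/ — σ1 onset /t/, coda /g/ ok; σ2 onset /m/, coda /∅/ ok → permitted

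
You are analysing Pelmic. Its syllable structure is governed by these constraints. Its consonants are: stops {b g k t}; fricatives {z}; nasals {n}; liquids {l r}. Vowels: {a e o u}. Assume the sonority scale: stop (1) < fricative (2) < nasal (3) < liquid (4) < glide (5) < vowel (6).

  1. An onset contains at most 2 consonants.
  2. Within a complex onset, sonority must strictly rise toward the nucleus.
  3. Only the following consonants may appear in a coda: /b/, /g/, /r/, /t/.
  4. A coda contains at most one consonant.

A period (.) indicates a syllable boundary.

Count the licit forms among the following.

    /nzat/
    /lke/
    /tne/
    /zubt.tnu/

1

/nzat/ — violates constraint 2: syllable 1 onset /nz/: /n/ (nasal, 3) → /z/ (fricative, 2) does not rise → illicit
/lke/ — violates constraint 2: syllable 1 onset /lk/: /l/ (liquid, 4) → /k/ (stop, 1) does not rise → illicit
/tne/ — σ1 onset /tn/ (1→3 rises), coda /∅/ ok → licit
/zubt.tnu/ — violates constraint 4: syllable 1 coda /bt/ has 2 consonants (> 1) → illicit
Licit: /tne/ → 1.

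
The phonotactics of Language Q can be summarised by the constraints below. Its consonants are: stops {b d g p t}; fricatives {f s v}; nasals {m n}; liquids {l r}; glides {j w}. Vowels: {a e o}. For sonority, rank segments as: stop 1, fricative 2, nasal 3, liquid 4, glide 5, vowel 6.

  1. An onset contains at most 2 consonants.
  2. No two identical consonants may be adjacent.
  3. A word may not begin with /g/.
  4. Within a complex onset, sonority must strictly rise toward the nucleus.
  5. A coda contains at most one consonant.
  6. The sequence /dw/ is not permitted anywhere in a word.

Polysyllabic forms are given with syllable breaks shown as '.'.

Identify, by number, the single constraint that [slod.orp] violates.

[slod.orp]: syllable 2 coda /rp/ has 2 consonants (> 1).
This is a violation of constraint 5: "A coda contains at most one consonant."
The remaining constraints (1, 2, 3, 4, 6) are satisfied.

5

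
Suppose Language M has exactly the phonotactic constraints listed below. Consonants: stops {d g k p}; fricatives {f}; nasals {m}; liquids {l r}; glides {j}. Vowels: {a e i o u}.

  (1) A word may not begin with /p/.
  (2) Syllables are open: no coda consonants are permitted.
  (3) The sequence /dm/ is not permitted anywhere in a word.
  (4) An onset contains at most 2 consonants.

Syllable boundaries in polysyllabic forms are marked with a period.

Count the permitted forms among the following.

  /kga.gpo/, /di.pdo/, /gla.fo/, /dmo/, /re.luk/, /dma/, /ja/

/kga.gpo/ — σ1 onset /kg/ (2C), coda /∅/ ok; σ2 onset /gp/ (2C), coda /∅/ ok → permitted
/di.pdo/ — σ1 onset /d/, coda /∅/ ok; σ2 onset /pd/ (2C), coda /∅/ ok → permitted
/gla.fo/ — σ1 onset /gl/ (2C), coda /∅/ ok; σ2 onset /f/, coda /∅/ ok → permitted
/dmo/ — violates constraint 3: contains banned sequence /dm/ → not permitted
/re.luk/ — violates constraint 2: syllable 2 coda /k/ has 1 consonant (> 0) → not permitted
/dma/ — violates constraint 3: contains banned sequence /dm/ → not permitted
/ja/ — σ1 onset /j/, coda /∅/ ok → permitted
Permitted: /kga.gpo/, /di.pdo/, /gla.fo/, /ja/ → 4.

4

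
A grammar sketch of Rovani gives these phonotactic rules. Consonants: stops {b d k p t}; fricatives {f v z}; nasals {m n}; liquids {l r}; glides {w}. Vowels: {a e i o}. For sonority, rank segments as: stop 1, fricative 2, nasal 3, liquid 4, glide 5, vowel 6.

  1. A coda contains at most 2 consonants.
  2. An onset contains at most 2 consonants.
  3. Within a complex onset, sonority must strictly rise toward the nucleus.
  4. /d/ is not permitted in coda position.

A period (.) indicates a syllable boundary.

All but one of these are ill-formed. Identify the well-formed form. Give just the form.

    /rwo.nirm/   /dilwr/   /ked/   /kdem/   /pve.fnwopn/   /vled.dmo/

/rwo.nirm/

/rwo.nirm/ — σ1 onset /rw/ (4→5 rises), coda /∅/ ok; σ2 onset /n/, coda /rm/ (2C) ok → well-formed
/dilwr/ — violates constraint 1: syllable 1 coda /lwr/ has 3 consonants (> 2) → ill-formed
/ked/ — violates constraint 4: syllable 1 coda contains /d/ → ill-formed
/kdem/ — violates constraint 3: syllable 1 onset /kd/: /k/ (stop, 1) → /d/ (stop, 1) does not rise → ill-formed
/pve.fnwopn/ — violates constraint 2: syllable 2 onset /fnw/ has 3 consonants (> 2) → ill-formed
/vled.dmo/ — violates constraint 4: syllable 1 coda contains /d/ → ill-formed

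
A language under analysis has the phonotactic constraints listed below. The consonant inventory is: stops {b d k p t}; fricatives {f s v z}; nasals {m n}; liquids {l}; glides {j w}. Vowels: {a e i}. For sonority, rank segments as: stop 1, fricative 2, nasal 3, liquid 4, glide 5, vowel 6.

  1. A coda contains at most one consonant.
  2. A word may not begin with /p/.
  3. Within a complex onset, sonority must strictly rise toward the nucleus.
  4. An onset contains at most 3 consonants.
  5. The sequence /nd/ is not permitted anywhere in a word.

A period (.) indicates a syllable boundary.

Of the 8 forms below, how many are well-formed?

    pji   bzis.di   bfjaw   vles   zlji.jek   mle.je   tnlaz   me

7

pji — violates constraint 2: word begins with /p/ → ill-formed
bzis.di — σ1 onset /bz/ (1→2 rises), coda /s/ ok; σ2 onset /d/, coda /∅/ ok → well-formed
bfjaw — σ1 onset /bfj/ (1→2→5 rises), coda /w/ ok → well-formed
vles — σ1 onset /vl/ (2→4 rises), coda /s/ ok → well-formed
zlji.jek — σ1 onset /zlj/ (2→4→5 rises), coda /∅/ ok; σ2 onset /j/, coda /k/ ok → well-formed
mle.je — σ1 onset /ml/ (3→4 rises), coda /∅/ ok; σ2 onset /j/, coda /∅/ ok → well-formed
tnlaz — σ1 onset /tnl/ (1→3→4 rises), coda /z/ ok → well-formed
me — σ1 onset /m/, coda /∅/ ok → well-formed
Well-formed: bzis.di, bfjaw, vles, zlji.jek, mle.je, tnlaz, me → 7.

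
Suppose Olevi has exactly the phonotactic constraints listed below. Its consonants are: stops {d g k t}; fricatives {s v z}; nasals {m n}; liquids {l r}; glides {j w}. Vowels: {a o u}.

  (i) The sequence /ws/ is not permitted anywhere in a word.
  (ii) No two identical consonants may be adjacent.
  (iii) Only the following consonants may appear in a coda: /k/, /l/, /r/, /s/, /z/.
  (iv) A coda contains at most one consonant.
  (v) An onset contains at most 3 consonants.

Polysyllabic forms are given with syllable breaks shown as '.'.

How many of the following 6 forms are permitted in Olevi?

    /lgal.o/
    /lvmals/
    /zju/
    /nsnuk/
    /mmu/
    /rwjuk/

4

/lgal.o/ — σ1 onset /lg/ (2C), coda /l/ ok; σ2 onset /∅/, coda /∅/ ok → permitted
/lvmals/ — violates constraint (iv): syllable 1 coda /ls/ has 2 consonants (> 1) → not permitted
/zju/ — σ1 onset /zj/ (2C), coda /∅/ ok → permitted
/nsnuk/ — σ1 onset /nsn/ (3C), coda /k/ ok → permitted
/mmu/ — violates constraint (ii): adjacent identical consonants /mm/ → not permitted
/rwjuk/ — σ1 onset /rwj/ (3C), coda /k/ ok → permitted
Permitted: /lgal.o/, /zju/, /nsnuk/, /rwjuk/ → 4.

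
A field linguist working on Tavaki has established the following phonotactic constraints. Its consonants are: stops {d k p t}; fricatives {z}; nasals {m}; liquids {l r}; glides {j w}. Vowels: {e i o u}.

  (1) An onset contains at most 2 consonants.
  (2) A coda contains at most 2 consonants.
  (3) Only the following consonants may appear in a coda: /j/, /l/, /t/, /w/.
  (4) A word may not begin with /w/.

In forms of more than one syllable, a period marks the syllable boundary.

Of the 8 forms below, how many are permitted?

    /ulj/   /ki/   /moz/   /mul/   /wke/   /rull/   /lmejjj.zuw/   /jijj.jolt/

/ulj/ — σ1 onset /∅/, coda /lj/ (2C) ok → permitted
/ki/ — σ1 onset /k/, coda /∅/ ok → permitted
/moz/ — violates constraint 3: syllable 1 coda contains /z/, which is not a licensed coda consonant → not permitted
/mul/ — σ1 onset /m/, coda /l/ ok → permitted
/wke/ — violates constraint 4: word begins with /w/ → not permitted
/rull/ — σ1 onset /r/, coda /ll/ (2C) ok → permitted
/lmejjj.zuw/ — violates constraint 2: syllable 1 coda /jjj/ has 3 consonants (> 2) → not permitted
/jijj.jolt/ — σ1 onset /j/, coda /jj/ (2C) ok; σ2 onset /j/, coda /lt/ (2C) ok → permitted
Permitted: /ulj/, /ki/, /mul/, /rull/, /jijj.jolt/ → 5.

5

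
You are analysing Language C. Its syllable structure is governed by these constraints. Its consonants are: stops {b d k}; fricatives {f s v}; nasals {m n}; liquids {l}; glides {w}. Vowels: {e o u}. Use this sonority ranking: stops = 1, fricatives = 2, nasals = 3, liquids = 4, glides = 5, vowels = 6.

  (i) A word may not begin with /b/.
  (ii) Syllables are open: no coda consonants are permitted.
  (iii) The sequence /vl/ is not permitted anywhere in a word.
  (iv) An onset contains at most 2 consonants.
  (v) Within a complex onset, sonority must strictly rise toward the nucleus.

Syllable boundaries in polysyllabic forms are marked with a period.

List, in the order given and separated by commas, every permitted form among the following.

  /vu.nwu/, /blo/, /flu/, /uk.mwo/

/vu.nwu/ — σ1 onset /v/, coda /∅/ ok; σ2 onset /nw/ (3→5 rises), coda /∅/ ok → permitted
/blo/ — violates constraint (i): word begins with /b/ → not permitted
/flu/ — σ1 onset /fl/ (2→4 rises), coda /∅/ ok → permitted
/uk.mwo/ — violates constraint (ii): syllable 1 coda /k/ has 1 consonant (> 0) → not permitted

/vu.nwu/, /flu/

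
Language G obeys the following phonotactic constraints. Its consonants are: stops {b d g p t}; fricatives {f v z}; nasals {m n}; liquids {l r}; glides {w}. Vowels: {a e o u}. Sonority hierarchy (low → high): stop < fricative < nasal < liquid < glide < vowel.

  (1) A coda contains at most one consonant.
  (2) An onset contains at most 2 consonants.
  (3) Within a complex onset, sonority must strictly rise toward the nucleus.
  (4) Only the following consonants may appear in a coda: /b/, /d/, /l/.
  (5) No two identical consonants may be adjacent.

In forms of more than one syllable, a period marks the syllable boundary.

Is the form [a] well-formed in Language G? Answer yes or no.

[a] — σ1 onset /∅/, coda /∅/ ok → well-formed

yes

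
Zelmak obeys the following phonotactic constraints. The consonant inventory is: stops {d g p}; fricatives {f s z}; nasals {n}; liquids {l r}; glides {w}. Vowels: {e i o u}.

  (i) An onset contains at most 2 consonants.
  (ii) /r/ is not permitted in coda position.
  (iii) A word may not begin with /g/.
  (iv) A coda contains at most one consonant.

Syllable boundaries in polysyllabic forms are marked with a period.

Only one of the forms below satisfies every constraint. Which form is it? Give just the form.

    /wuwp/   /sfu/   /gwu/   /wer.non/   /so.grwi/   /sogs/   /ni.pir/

/wuwp/ — violates constraint (iv): syllable 1 coda /wp/ has 2 consonants (> 1) → not permitted
/sfu/ — σ1 onset /sf/ (2C), coda /∅/ ok → permitted
/gwu/ — violates constraint (iii): word begins with /g/ → not permitted
/wer.non/ — violates constraint (ii): syllable 1 coda contains /r/ → not permitted
/so.grwi/ — violates constraint (i): syllable 2 onset /grw/ has 3 consonants (> 2) → not permitted
/sogs/ — violates constraint (iv): syllable 1 coda /gs/ has 2 consonants (> 1) → not permitted
/ni.pir/ — violates constraint (ii): syllable 2 coda contains /r/ → not permitted

/sfu/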